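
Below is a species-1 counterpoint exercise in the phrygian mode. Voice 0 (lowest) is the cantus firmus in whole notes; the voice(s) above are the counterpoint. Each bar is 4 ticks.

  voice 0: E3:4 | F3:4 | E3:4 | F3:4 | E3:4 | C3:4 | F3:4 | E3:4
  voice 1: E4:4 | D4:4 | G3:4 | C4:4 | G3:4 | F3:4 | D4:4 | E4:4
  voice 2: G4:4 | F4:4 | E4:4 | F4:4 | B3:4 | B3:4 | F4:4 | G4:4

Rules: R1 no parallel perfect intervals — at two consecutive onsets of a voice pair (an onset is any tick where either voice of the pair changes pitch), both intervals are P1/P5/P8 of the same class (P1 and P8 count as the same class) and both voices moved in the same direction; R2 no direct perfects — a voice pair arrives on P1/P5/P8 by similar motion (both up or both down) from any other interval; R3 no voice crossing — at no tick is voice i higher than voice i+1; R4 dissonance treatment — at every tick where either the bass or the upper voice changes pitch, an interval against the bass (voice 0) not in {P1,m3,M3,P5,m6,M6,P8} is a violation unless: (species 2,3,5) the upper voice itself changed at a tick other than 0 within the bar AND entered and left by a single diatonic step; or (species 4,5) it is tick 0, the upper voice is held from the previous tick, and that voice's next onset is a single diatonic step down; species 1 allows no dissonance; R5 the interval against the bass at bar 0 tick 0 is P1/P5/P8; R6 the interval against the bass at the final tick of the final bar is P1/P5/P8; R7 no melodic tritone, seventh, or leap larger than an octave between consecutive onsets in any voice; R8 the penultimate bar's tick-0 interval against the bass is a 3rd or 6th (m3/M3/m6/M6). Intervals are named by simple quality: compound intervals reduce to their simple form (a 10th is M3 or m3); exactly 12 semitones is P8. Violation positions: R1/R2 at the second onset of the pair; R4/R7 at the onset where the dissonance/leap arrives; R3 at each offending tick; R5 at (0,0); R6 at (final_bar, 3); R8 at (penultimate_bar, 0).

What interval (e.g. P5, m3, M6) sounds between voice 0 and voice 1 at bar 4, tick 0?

m3

voice 0=E3 voice 1=G3 -> m3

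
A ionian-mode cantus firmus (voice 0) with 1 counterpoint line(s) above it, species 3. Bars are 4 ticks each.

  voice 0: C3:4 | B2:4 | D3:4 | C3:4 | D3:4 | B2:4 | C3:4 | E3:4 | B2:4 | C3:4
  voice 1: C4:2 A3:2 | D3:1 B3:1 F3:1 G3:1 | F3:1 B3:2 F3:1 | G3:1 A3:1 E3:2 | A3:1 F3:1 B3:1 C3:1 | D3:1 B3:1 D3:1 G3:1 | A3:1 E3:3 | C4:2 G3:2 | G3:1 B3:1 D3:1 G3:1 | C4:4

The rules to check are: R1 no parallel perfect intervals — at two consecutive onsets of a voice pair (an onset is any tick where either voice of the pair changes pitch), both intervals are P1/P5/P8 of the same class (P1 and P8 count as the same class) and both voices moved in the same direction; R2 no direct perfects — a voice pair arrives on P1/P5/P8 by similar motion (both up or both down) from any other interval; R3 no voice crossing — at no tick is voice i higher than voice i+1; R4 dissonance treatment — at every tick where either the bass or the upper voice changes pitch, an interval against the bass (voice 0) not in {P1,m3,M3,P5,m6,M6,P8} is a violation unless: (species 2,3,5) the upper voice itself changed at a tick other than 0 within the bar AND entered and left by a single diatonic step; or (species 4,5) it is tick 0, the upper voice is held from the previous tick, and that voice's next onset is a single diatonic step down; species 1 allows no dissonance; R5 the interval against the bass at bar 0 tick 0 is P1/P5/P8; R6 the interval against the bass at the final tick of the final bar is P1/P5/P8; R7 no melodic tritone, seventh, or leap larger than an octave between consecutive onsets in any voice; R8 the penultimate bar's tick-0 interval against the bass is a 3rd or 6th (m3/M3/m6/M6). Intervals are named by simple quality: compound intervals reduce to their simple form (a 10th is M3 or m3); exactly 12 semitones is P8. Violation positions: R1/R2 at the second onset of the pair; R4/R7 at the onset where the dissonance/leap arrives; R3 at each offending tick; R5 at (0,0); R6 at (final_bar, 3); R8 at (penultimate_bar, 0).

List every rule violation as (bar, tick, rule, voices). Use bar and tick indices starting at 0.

(1, 2, R4, (0, 1))
(1, 2, R7, (1,))
(2, 1, R7, (1,))
(2, 3, R7, (1,))
(4, 0, R2, (0, 1))
(4, 2, R7, (1,))
(4, 3, R3, (0, 1))
(4, 3, R4, (0, 1))
(4, 3, R7, (1,))
(9, 0, R2, (0, 1))

bar 0: v0=C3 v1=C4 downbeat P8
bar 1: v0=B2 v1=D3 downbeat m3
bar 2: v0=D3 v1=F3 downbeat m3
bar 3: v0=C3 v1=G3 downbeat P5
bar 4: v0=D3 v1=A3 downbeat P5
bar 5: v0=B2 v1=D3 downbeat m3
bar 6: v0=C3 v1=A3 downbeat M6
bar 7: v0=E3 v1=C4 downbeat m6
bar 8: v0=B2 v1=G3 downbeat m6
bar 9: v0=C3 v1=C4 downbeat P8
  -> R4 @ bar 1 tick 2 v(0, 1): B2/F3 TT untreated
  -> R7 @ bar 1 tick 2 v(1,): B3->F3 leap 6st
  -> R7 @ bar 2 tick 1 v(1,): F3->B3 leap 6st
  -> R7 @ bar 2 tick 3 v(1,): B3->F3 leap 6st
  -> R2 @ bar 4 tick 0 v(0, 1): C3/E3 M3 -> D3/A3 P5 similar
  -> R7 @ bar 4 tick 2 v(1,): F3->B3 leap 6st
  -> R3 @ bar 4 tick 3 v(0, 1): D3 above C3
  -> R4 @ bar 4 tick 3 v(0, 1): D3/C3 M2 untreated
  -> R7 @ bar 4 tick 3 v(1,): B3->C3 leap 11st
  -> R2 @ bar 9 tick 0 v(0, 1): B2/G3 m6 -> C3/C4 P8 similar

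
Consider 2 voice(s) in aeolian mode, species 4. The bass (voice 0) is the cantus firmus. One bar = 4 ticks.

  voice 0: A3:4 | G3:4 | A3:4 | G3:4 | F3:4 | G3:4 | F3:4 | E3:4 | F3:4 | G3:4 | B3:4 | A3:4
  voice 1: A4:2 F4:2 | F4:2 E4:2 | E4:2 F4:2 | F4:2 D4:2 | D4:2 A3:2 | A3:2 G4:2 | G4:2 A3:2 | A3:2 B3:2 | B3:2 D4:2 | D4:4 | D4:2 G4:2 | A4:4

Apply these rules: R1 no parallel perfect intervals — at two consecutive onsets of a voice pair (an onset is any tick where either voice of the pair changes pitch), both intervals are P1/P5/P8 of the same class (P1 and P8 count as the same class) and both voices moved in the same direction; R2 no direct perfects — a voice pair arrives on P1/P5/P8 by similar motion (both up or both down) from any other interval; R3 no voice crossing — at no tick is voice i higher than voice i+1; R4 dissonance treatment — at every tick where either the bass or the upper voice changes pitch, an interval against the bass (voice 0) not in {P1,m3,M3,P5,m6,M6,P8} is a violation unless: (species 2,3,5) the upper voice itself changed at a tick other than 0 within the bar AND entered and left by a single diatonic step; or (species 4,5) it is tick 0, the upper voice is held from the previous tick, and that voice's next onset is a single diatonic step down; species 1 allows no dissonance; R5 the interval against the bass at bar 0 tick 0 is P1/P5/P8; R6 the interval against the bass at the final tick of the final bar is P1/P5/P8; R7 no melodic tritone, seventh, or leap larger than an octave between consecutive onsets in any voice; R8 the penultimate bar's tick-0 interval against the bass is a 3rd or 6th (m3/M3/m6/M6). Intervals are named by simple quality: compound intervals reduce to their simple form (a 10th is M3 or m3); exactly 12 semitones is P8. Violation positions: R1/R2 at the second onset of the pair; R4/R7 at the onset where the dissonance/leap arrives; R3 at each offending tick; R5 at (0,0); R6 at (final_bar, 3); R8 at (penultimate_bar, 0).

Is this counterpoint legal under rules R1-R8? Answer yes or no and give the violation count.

bar 0: v0=A3 v1=A4 (P8)
bar 1: v0=G3 v1=F4 (m7)
bar 2: v0=A3 v1=E4 (P5)
bar 3: v0=G3 v1=F4 (m7)
bar 4: v0=F3 v1=D4 (M6)
bar 5: v0=G3 v1=A3 (M2)
bar 6: v0=F3 v1=G4 (M2)
bar 7: v0=E3 v1=A3 (P4)
bar 8: v0=F3 v1=B3 (TT)
bar 9: v0=G3 v1=D4 (P5)
bar 10: v0=B3 v1=D4 (m3)
bar 11: v0=A3 v1=A4 (P8)
  R4 @ bar3.0: G3/F4 m7 untreated
  R4 @ bar5.0: G3/A3 M2 untreated
  R7 @ bar5.2: A3->G4 leap 10st
  R4 @ bar6.0: F3/G4 M2 untreated
  R7 @ bar6.2: G4->A3 leap 10st
  R4 @ bar7.0: E3/A3 P4 untreated
  R4 @ bar8.0: F3/B3 TT untreated

No (7 violations)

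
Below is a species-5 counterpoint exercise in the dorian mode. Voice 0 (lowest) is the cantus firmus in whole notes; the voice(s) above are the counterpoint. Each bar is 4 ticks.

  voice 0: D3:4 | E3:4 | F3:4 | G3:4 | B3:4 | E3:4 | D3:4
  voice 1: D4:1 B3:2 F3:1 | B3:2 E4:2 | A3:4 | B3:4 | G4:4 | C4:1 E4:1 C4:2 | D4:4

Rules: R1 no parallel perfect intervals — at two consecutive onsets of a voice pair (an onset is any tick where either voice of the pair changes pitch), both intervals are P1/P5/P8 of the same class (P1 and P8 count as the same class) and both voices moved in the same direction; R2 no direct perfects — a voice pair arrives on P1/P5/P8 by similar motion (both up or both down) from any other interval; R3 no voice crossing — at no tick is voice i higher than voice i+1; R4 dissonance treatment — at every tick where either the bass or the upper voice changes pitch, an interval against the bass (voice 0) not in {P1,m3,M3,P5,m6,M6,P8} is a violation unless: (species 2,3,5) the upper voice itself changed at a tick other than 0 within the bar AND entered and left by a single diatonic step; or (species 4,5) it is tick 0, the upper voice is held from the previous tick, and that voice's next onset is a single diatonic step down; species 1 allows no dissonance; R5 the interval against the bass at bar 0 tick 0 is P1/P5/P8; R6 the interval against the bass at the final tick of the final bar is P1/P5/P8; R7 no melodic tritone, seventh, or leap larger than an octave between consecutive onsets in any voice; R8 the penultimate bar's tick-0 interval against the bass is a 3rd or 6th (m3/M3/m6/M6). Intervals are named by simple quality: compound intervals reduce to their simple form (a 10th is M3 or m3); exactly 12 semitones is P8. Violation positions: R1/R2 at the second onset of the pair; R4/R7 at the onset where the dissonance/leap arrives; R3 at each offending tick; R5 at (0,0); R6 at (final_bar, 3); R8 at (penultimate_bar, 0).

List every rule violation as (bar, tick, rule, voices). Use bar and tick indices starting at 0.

(0, 3, R7, (1,))
(1, 0, R2, (0, 1))
(1, 0, R7, (1,))

bar 0: v0=D3 v1=D4 downbeat P8
bar 1: v0=E3 v1=B3 downbeat P5
bar 2: v0=F3 v1=A3 downbeat M3
bar 3: v0=G3 v1=B3 downbeat M3
bar 4: v0=B3 v1=G4 downbeat m6
bar 5: v0=E3 v1=C4 downbeat m6
bar 6: v0=D3 v1=D4 downbeat P8
  -> R7 @ bar 0 tick 3 v(1,): B3->F3 leap 6st
  -> R2 @ bar 1 tick 0 v(0, 1): D3/F3 m3 -> E3/B3 P5 similar
  -> R7 @ bar 1 tick 0 v(1,): F3->B3 leap 6st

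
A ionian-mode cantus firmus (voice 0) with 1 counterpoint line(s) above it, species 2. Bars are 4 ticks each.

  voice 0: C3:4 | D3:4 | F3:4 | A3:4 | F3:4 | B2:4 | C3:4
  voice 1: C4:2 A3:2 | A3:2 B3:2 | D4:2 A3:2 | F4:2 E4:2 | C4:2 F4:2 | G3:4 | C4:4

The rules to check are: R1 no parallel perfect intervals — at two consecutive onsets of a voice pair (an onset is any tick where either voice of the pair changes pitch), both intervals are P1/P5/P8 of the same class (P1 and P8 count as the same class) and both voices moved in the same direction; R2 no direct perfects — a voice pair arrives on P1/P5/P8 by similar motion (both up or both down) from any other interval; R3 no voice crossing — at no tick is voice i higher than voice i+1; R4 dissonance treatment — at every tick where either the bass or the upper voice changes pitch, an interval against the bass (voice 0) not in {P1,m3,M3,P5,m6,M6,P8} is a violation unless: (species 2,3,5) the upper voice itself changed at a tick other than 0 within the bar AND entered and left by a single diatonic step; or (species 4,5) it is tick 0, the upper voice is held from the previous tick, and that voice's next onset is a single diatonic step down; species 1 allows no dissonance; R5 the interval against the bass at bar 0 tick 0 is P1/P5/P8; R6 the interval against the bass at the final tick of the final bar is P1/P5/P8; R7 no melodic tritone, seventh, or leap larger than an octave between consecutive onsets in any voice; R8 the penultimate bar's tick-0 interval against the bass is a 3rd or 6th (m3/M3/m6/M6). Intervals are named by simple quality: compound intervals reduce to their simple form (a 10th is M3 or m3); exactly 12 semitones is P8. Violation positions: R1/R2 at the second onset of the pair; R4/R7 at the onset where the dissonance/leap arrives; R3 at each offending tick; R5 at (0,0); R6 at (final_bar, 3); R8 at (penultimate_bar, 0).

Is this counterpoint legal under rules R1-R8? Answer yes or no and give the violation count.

No (4 violations)

bar 0: v0=C3 v1=C4 (P8)
bar 1: v0=D3 v1=A3 (P5)
bar 2: v0=F3 v1=D4 (M6)
bar 3: v0=A3 v1=F4 (m6)
bar 4: v0=F3 v1=C4 (P5)
bar 5: v0=B2 v1=G3 (m6)
bar 6: v0=C3 v1=C4 (P8)
  R1 @ bar4.0: A3/E4 P5 -> F3/C4 P5 similar
  R7 @ bar5.0: F3->B2 leap 6st
  R7 @ bar5.0: F4->G3 leap 10st
  R2 @ bar6.0: B2/G3 m6 -> C3/C4 P8 similar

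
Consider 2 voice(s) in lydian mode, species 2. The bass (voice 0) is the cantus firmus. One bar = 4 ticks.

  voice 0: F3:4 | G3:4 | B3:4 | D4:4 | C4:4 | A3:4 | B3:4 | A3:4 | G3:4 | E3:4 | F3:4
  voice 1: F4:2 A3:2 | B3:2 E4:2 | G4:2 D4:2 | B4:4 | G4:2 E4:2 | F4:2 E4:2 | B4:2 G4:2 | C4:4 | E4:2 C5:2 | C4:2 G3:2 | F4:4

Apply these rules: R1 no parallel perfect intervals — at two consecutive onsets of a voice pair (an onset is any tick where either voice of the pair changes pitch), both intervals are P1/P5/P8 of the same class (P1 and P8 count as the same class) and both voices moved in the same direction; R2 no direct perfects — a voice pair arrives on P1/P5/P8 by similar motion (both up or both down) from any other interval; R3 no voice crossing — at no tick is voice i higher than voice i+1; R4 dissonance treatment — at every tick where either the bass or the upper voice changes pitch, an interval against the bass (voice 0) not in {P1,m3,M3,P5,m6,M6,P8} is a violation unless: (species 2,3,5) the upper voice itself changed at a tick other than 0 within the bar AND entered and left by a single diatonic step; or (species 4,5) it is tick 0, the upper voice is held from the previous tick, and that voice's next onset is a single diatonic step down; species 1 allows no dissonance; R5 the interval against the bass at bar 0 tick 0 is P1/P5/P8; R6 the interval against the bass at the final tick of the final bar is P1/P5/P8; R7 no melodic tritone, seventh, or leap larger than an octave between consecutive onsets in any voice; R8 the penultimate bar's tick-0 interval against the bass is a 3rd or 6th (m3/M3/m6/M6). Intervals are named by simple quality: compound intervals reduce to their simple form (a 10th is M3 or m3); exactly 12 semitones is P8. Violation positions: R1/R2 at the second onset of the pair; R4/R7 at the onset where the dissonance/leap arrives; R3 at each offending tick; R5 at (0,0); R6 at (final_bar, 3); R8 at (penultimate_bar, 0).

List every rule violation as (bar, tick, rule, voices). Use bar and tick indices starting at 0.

bar 0: v0=F3 v1=F4 downbeat P8
bar 1: v0=G3 v1=B3 downbeat M3
bar 2: v0=B3 v1=G4 downbeat m6
bar 3: v0=D4 v1=B4 downbeat M6
bar 4: v0=C4 v1=G4 downbeat P5
bar 5: v0=A3 v1=F4 downbeat m6
bar 6: v0=B3 v1=B4 downbeat P8
bar 7: v0=A3 v1=C4 downbeat m3
bar 8: v0=G3 v1=E4 downbeat M6
bar 9: v0=E3 v1=C4 downbeat m6
bar 10: v0=F3 v1=F4 downbeat P8
  -> R2 @ bar 4 tick 0 v(0, 1): D4/B4 M6 -> C4/G4 P5 similar
  -> R2 @ bar 6 tick 0 v(0, 1): A3/E4 P5 -> B3/B4 P8 similar
  -> R4 @ bar 8 tick 2 v(0, 1): G3/C5 P4 untreated
  -> R2 @ bar 10 tick 0 v(0, 1): E3/G3 m3 -> F3/F4 P8 similar
  -> R7 @ bar 10 tick 0 v(1,): G3->F4 leap 10st

(4, 0, R2, (0, 1))
(6, 0, R2, (0, 1))
(8, 2, R4, (0, 1))
(10, 0, R2, (0, 1))
(10, 0, R7, (1,))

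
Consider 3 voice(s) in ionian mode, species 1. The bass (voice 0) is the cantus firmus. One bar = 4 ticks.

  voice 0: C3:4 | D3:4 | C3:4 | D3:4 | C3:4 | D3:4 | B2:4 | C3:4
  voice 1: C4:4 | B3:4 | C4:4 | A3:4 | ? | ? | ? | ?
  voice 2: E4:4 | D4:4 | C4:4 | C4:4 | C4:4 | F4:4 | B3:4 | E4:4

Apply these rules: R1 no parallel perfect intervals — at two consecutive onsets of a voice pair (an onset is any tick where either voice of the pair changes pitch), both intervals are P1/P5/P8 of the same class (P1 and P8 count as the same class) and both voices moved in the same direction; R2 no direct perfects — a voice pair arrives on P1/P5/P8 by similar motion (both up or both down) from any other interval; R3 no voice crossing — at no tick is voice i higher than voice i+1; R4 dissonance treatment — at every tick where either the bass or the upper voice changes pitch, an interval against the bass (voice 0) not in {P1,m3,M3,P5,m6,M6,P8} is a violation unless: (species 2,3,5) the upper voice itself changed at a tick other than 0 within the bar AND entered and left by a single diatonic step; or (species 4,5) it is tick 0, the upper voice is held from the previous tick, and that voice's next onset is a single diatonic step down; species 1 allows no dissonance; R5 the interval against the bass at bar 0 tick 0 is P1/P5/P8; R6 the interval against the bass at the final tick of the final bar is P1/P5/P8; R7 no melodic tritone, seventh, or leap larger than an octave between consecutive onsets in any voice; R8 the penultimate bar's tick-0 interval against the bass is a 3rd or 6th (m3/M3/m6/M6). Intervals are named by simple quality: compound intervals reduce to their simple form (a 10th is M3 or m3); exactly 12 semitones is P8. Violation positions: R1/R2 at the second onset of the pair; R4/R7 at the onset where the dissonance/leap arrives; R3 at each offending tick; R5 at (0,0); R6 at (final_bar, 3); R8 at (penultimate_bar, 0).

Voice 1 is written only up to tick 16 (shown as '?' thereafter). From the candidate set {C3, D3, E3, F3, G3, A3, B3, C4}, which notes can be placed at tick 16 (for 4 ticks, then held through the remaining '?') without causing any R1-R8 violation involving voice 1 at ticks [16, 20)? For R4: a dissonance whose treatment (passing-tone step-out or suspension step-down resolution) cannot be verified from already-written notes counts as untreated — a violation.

C3: violates R2
D3: violates R4
E3: legal
F3: violates R4
G3: violates R1
A3: legal
B3: violates R4
C4: legal

{A3, C4, E3}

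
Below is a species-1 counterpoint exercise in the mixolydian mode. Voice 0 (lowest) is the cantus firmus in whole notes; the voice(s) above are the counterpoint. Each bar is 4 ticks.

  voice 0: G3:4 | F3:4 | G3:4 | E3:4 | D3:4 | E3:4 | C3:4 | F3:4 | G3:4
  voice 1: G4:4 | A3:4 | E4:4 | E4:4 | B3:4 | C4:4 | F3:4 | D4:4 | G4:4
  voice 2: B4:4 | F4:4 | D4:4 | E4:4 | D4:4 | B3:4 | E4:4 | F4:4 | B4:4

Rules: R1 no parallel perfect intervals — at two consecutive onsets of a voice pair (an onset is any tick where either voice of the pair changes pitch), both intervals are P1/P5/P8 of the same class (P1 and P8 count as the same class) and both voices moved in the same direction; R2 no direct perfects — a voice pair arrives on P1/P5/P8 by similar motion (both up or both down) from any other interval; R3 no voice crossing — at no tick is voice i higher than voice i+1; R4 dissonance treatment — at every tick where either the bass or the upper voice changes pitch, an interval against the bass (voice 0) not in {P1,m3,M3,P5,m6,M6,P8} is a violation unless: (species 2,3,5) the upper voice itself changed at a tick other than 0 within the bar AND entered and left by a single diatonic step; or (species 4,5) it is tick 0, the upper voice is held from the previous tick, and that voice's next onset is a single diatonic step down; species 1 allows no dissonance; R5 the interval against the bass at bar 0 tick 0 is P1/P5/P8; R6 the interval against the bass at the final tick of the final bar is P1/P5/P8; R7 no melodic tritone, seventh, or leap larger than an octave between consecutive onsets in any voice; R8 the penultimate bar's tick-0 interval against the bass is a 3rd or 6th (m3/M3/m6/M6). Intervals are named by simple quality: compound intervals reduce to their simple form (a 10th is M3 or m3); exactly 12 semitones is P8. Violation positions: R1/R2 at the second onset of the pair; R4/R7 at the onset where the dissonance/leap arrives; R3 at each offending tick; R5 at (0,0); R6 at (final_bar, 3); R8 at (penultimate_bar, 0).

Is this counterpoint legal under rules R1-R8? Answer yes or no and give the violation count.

bar 0: v0=G3 v1=G4 v2=B4 (M3)
bar 1: v0=F3 v1=A3 v2=F4 (P8)
bar 2: v0=G3 v1=E4 v2=D4 (P5)
bar 3: v0=E3 v1=E4 v2=E4 (P8)
bar 4: v0=D3 v1=B3 v2=D4 (P8)
bar 5: v0=E3 v1=C4 v2=B3 (P5)
bar 6: v0=C3 v1=F3 v2=E4 (M3)
bar 7: v0=F3 v1=D4 v2=F4 (P8)
bar 8: v0=G3 v1=G4 v2=B4 (M3)
  R5 @ bar0.0: opens on M3
  R2 @ bar1.0: G3/B4 M3 -> F3/F4 P8 similar
  R7 @ bar1.0: G4->A3 leap 10st
  R7 @ bar1.0: B4->F4 leap 6st
  R3 @ bar2.0: E4 above D4
  R3 @ bar2.1: E4 above D4
  R3 @ bar2.2: E4 above D4
  R3 @ bar2.3: E4 above D4
  R1 @ bar4.0: E3/E4 P8 -> D3/D4 P8 similar
  R3 @ bar5.0: C4 above B3
  R3 @ bar5.1: C4 above B3
  R3 @ bar5.2: C4 above B3
  R3 @ bar5.3: C4 above B3
  R4 @ bar6.0: C3/F3 P4 untreated
  R2 @ bar7.0: C3/E4 M3 -> F3/F4 P8 similar
  R8 @ bar7.0: penult P8 not 3rd/6th
  R2 @ bar8.0: F3/D4 M6 -> G3/G4 P8 similar
  R7 @ bar8.0: F4->B4 leap 6st
  R6 @ bar8.3: closes on M3

No (19 violations)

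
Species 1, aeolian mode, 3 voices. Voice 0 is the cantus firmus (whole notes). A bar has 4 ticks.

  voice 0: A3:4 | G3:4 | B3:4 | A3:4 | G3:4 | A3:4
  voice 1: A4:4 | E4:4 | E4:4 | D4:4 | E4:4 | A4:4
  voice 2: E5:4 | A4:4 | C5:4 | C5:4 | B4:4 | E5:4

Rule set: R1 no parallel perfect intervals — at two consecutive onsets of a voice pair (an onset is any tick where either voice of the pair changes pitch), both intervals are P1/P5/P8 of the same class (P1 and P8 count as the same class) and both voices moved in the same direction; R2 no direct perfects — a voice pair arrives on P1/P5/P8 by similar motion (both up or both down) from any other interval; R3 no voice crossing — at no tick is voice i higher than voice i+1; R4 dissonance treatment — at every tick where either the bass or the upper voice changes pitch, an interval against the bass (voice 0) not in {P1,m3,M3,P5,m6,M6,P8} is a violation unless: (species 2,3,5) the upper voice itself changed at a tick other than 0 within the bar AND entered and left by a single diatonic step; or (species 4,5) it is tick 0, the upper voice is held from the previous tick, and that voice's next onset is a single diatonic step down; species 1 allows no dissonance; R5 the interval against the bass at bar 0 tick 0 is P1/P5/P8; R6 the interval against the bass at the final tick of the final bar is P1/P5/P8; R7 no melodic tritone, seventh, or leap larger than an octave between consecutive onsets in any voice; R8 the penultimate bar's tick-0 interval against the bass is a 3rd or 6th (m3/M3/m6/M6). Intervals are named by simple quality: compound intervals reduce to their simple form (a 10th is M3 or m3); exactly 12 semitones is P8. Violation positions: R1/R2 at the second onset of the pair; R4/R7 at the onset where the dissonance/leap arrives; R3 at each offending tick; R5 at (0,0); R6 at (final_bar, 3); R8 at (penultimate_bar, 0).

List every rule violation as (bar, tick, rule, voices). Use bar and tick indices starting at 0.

(1, 0, R4, (0, 2))
(2, 0, R4, (0, 1))
(2, 0, R4, (0, 2))
(3, 0, R4, (0, 1))
(5, 0, R1, (1, 2))
(5, 0, R2, (0, 1))
(5, 0, R2, (0, 2))

bar 0: v0=A3 v1=A4 v2=E5 downbeat P5
bar 1: v0=G3 v1=E4 v2=A4 downbeat M2
bar 2: v0=B3 v1=E4 v2=C5 downbeat m2
bar 3: v0=A3 v1=D4 v2=C5 downbeat m3
bar 4: v0=G3 v1=E4 v2=B4 downbeat M3
bar 5: v0=A3 v1=A4 v2=E5 downbeat P5
  -> R4 @ bar 1 tick 0 v(0, 2): G3/A4 M2 untreated
  -> R4 @ bar 2 tick 0 v(0, 1): B3/E4 P4 untreated
  -> R4 @ bar 2 tick 0 v(0, 2): B3/C5 m2 untreated
  -> R4 @ bar 3 tick 0 v(0, 1): A3/D4 P4 untreated
  -> R1 @ bar 5 tick 0 v(1, 2): E4/B4 P5 -> A4/E5 P5 similar
  -> R2 @ bar 5 tick 0 v(0, 1): G3/E4 M6 -> A3/A4 P8 similar
  -> R2 @ bar 5 tick 0 v(0, 2): G3/B4 M3 -> A3/E5 P5 similar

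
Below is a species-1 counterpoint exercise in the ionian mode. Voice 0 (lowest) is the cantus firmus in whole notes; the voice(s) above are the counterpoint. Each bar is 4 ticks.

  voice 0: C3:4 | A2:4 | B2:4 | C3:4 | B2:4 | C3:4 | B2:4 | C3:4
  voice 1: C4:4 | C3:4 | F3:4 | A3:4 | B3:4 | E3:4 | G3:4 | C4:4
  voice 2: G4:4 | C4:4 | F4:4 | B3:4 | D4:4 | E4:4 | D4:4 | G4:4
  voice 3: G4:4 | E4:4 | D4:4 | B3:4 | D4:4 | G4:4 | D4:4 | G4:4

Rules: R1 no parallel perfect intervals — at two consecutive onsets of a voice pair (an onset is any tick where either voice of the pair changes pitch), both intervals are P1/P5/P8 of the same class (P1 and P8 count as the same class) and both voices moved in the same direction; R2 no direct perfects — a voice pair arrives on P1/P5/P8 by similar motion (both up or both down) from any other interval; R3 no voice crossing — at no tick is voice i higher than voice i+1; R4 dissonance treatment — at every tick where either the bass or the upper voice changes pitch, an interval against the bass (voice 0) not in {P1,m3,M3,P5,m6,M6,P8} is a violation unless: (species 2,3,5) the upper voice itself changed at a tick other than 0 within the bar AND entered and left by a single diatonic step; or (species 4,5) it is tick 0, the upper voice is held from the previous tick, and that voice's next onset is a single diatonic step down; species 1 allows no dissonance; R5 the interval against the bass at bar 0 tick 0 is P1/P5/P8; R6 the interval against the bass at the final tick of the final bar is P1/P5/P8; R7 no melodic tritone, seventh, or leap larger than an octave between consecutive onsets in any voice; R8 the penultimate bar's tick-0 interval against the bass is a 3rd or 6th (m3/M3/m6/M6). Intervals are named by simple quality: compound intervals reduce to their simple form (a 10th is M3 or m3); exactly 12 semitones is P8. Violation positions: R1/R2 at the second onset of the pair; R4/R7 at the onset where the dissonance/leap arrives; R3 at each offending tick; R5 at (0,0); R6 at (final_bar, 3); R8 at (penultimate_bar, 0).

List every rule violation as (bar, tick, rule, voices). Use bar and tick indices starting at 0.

(1, 0, R1, (0, 3))
(1, 0, R2, (1, 2))
(2, 0, R1, (1, 2))
(2, 0, R3, (2, 3))
(2, 0, R4, (0, 1))
(2, 0, R4, (0, 2))
(2, 1, R3, (2, 3))
(2, 2, R3, (2, 3))
(2, 3, R3, (2, 3))
(3, 0, R2, (2, 3))
(3, 0, R4, (0, 2))
(3, 0, R4, (0, 3))
(3, 0, R7, (2,))
(4, 0, R1, (2, 3))
(5, 0, R2, (0, 3))
(6, 0, R2, (2, 3))
(7, 0, R1, (1, 2))
(7, 0, R1, (1, 3))
(7, 0, R1, (2, 3))
(7, 0, R2, (0, 1))
(7, 0, R2, (0, 2))
(7, 0, R2, (0, 3))

bar 0: v0=C3 v1=C4 v2=G4 v3=G4 downbeat P5
bar 1: v0=A2 v1=C3 v2=C4 v3=E4 downbeat P5
bar 2: v0=B2 v1=F3 v2=F4 v3=D4 downbeat m3
bar 3: v0=C3 v1=A3 v2=B3 v3=B3 downbeat M7
bar 4: v0=B2 v1=B3 v2=D4 v3=D4 downbeat m3
bar 5: v0=C3 v1=E3 v2=E4 v3=G4 downbeat P5
bar 6: v0=B2 v1=G3 v2=D4 v3=D4 downbeat m3
bar 7: v0=C3 v1=C4 v2=G4 v3=G4 downbeat P5
  -> R1 @ bar 1 tick 0 v(0, 3): C3/G4 P5 -> A2/E4 P5 similar
  -> R2 @ bar 1 tick 0 v(1, 2): C4/G4 P5 -> C3/C4 P8 similar
  -> R1 @ bar 2 tick 0 v(1, 2): C3/C4 P8 -> F3/F4 P8 similar
  -> R3 @ bar 2 tick 0 v(2, 3): F4 above D4
  -> R4 @ bar 2 tick 0 v(0, 1): B2/F3 TT untreated
  -> R4 @ bar 2 tick 0 v(0, 2): B2/F4 TT untreated
  -> R3 @ bar 2 tick 1 v(2, 3): F4 above D4
  -> R3 @ bar 2 tick 2 v(2, 3): F4 above D4
  -> R3 @ bar 2 tick 3 v(2, 3): F4 above D4
  -> R2 @ bar 3 tick 0 v(2, 3): F4/D4 m3 -> B3/B3 P1 similar
  -> R4 @ bar 3 tick 0 v(0, 2): C3/B3 M7 untreated
  -> R4 @ bar 3 tick 0 v(0, 3): C3/B3 M7 untreated
  -> R7 @ bar 3 tick 0 v(2,): F4->B3 leap 6st
  -> R1 @ bar 4 tick 0 v(2, 3): B3/B3 P1 -> D4/D4 P1 similar
  -> R2 @ bar 5 tick 0 v(0, 3): B2/D4 m3 -> C3/G4 P5 similar
  -> R2 @ bar 6 tick 0 v(2, 3): E4/G4 m3 -> D4/D4 P1 similar
  -> R1 @ bar 7 tick 0 v(1, 2): G3/D4 P5 -> C4/G4 P5 similar
  -> R1 @ bar 7 tick 0 v(1, 3): G3/D4 P5 -> C4/G4 P5 similar
  -> R1 @ bar 7 tick 0 v(2, 3): D4/D4 P1 -> G4/G4 P1 similar
  -> R2 @ bar 7 tick 0 v(0, 1): B2/G3 m6 -> C3/C4 P8 similar
  -> R2 @ bar 7 tick 0 v(0, 2): B2/D4 m3 -> C3/G4 P5 similar
  -> R2 @ bar 7 tick 0 v(0, 3): B2/D4 m3 -> C3/G4 P5 similar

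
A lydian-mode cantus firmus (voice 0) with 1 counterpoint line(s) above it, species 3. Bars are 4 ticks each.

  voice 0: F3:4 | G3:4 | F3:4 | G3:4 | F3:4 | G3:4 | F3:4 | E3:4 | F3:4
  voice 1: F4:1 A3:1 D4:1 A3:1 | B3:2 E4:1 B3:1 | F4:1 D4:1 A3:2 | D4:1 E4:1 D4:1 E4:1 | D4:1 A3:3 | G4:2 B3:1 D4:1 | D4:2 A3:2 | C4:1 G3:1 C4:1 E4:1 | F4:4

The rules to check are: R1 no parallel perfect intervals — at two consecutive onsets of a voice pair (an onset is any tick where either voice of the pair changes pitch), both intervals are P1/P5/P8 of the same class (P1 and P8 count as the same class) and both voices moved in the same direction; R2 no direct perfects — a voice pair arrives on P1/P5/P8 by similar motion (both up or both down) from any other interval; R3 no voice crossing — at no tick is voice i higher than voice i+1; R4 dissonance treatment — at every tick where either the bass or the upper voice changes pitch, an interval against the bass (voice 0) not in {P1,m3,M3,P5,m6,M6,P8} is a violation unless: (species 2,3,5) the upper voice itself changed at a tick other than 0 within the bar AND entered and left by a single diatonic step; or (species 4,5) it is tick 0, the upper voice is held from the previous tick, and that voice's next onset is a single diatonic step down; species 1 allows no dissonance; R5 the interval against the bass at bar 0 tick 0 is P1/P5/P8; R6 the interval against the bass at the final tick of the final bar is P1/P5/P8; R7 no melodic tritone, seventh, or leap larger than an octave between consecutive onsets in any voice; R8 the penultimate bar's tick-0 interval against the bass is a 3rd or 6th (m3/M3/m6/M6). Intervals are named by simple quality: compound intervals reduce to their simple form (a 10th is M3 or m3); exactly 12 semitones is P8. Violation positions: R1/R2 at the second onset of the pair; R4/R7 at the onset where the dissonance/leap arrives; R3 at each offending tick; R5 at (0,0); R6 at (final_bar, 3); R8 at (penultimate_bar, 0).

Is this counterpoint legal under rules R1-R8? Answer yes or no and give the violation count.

No (5 violations)

bar 0: v0=F3 v1=F4 (P8)
bar 1: v0=G3 v1=B3 (M3)
bar 2: v0=F3 v1=F4 (P8)
bar 3: v0=G3 v1=D4 (P5)
bar 4: v0=F3 v1=D4 (M6)
bar 5: v0=G3 v1=G4 (P8)
bar 6: v0=F3 v1=D4 (M6)
bar 7: v0=E3 v1=C4 (m6)
bar 8: v0=F3 v1=F4 (P8)
  R7 @ bar2.0: B3->F4 leap 6st
  R2 @ bar3.0: F3/A3 M3 -> G3/D4 P5 similar
  R2 @ bar5.0: F3/A3 M3 -> G3/G4 P8 similar
  R7 @ bar5.0: A3->G4 leap 10st
  R1 @ bar8.0: E3/E4 P8 -> F3/F4 P8 similar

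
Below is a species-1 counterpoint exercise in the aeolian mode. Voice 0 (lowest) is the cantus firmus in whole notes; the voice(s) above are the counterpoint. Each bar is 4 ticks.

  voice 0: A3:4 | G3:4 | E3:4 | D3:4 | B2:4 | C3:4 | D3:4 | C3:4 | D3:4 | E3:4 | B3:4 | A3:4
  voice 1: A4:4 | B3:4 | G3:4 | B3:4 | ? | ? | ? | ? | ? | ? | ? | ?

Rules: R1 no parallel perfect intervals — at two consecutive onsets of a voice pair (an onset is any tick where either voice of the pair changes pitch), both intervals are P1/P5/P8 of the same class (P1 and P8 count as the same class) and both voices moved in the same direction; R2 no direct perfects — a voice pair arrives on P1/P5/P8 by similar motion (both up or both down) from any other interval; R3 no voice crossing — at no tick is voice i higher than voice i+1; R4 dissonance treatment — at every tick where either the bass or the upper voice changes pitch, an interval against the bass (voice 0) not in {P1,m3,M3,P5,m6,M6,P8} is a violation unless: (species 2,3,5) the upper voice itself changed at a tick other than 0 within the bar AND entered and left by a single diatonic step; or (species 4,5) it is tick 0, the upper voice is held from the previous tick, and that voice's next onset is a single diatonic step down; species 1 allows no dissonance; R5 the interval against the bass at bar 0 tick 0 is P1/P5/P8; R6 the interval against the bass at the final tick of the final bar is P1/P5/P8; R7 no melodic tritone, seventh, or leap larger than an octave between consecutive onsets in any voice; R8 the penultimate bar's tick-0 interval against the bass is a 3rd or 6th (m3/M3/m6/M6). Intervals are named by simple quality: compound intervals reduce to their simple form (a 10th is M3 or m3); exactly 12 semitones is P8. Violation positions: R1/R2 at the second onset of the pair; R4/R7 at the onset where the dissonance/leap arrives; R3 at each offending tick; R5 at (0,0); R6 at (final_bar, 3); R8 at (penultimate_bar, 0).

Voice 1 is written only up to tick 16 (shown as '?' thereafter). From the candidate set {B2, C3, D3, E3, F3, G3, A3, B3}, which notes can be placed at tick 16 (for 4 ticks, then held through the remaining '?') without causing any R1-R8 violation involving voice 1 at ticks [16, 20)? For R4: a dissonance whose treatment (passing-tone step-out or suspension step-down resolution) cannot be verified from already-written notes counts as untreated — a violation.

{B3, D3, G3}

B2: violates R2
C3: violates R4,R7
D3: legal
E3: violates R4
F3: violates R4,R7
G3: legal
A3: violates R4
B3: legal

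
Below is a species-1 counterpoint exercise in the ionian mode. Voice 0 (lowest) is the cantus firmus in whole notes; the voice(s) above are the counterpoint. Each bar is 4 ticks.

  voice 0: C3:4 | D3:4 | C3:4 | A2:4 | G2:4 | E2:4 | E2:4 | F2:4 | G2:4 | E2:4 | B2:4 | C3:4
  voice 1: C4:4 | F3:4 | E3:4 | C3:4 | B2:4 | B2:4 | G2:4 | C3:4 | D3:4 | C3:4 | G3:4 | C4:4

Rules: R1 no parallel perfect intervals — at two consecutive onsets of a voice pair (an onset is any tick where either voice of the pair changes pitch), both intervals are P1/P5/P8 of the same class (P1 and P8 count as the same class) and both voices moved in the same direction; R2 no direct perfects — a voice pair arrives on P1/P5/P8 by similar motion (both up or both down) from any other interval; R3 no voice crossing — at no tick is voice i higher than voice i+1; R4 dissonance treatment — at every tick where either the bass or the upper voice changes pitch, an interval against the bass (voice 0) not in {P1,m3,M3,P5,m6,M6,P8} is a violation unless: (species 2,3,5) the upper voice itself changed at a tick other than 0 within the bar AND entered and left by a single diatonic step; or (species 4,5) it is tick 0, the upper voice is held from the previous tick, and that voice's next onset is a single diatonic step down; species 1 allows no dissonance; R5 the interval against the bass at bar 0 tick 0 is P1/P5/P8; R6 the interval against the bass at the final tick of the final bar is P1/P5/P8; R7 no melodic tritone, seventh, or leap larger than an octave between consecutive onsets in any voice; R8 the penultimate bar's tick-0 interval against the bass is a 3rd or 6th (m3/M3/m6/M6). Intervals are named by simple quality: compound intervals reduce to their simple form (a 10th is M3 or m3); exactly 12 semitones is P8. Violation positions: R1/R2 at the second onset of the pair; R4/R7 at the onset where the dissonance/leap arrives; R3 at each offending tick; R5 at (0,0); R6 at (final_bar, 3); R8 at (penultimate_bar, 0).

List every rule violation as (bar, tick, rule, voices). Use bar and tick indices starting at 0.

(7, 0, R2, (0, 1))
(8, 0, R1, (0, 1))
(11, 0, R2, (0, 1))

bar 0: v0=C3 v1=C4 downbeat P8
bar 1: v0=D3 v1=F3 downbeat m3
bar 2: v0=C3 v1=E3 downbeat M3
bar 3: v0=A2 v1=C3 downbeat m3
bar 4: v0=G2 v1=B2 downbeat M3
bar 5: v0=E2 v1=B2 downbeat P5
bar 6: v0=E2 v1=G2 downbeat m3
bar 7: v0=F2 v1=C3 downbeat P5
bar 8: v0=G2 v1=D3 downbeat P5
bar 9: v0=E2 v1=C3 downbeat m6
bar 10: v0=B2 v1=G3 downbeat m6
bar 11: v0=C3 v1=C4 downbeat P8
  -> R2 @ bar 7 tick 0 v(0, 1): E2/G2 m3 -> F2/C3 P5 similar
  -> R1 @ bar 8 tick 0 v(0, 1): F2/C3 P5 -> G2/D3 P5 similar
  -> R2 @ bar 11 tick 0 v(0, 1): B2/G3 m6 -> C3/C4 P8 similar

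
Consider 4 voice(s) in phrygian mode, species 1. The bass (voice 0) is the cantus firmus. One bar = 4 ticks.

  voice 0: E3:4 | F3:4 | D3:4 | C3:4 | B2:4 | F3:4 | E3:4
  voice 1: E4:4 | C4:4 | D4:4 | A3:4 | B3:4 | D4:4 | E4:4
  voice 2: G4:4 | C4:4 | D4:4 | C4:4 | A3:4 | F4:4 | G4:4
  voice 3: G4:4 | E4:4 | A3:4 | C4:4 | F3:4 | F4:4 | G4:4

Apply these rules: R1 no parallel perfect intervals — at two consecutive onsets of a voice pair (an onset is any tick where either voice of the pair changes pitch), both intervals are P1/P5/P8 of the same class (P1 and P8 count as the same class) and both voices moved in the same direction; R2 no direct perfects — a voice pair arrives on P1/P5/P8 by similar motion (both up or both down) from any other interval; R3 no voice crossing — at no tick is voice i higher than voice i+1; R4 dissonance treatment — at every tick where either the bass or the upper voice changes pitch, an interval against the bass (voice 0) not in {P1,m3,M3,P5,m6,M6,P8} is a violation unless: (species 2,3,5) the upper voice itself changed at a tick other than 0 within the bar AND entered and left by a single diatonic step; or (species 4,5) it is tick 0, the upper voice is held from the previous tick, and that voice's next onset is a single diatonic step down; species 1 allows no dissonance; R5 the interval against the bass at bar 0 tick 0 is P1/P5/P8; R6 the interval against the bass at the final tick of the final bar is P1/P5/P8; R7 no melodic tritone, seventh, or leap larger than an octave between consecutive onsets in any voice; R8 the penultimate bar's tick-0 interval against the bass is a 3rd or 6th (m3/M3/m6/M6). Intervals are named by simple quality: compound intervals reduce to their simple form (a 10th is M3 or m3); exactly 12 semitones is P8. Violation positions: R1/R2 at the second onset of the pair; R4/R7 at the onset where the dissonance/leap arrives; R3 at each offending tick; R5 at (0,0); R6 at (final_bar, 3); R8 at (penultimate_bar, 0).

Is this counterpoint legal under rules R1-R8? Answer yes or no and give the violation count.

No (30 violations)

bar 0: v0=E3 v1=E4 v2=G4 v3=G4 (m3)
bar 1: v0=F3 v1=C4 v2=C4 v3=E4 (M7)
bar 2: v0=D3 v1=D4 v2=D4 v3=A3 (P5)
bar 3: v0=C3 v1=A3 v2=C4 v3=C4 (P8)
bar 4: v0=B2 v1=B3 v2=A3 v3=F3 (TT)
bar 5: v0=F3 v1=D4 v2=F4 v3=F4 (P8)
bar 6: v0=E3 v1=E4 v2=G4 v3=G4 (m3)
  R5 @ bar0.0: opens on m3
  R5 @ bar0.0: opens on m3
  R2 @ bar1.0: E4/G4 m3 -> C4/C4 P1 similar
  R4 @ bar1.0: F3/E4 M7 untreated
  R1 @ bar2.0: C4/C4 P1 -> D4/D4 P1 similar
  R2 @ bar2.0: F3/E4 M7 -> D3/A3 P5 similar
  R3 @ bar2.0: D4 above A3
  R3 @ bar2.1: D4 above A3
  R3 @ bar2.2: D4 above A3
  R3 @ bar2.3: D4 above A3
  R1 @ bar3.0: D3/D4 P8 -> C3/C4 P8 similar
  R3 @ bar4.0: B3 above A3
  R3 @ bar4.0: A3 above F3
  R4 @ bar4.0: B2/A3 m7 untreated
  R4 @ bar4.0: B2/F3 TT untreated
  R3 @ bar4.1: B3 above A3
  R3 @ bar4.1: A3 above F3
  R3 @ bar4.2: B3 above A3
  R3 @ bar4.2: A3 above F3
  R3 @ bar4.3: B3 above A3
  R3 @ bar4.3: A3 above F3
  R2 @ bar5.0: B2/A3 m7 -> F3/F4 P8 similar
  R2 @ bar5.0: B2/F3 TT -> F3/F4 P8 similar
  R2 @ bar5.0: A3/F3 M3 -> F4/F4 P1 similar
  R7 @ bar5.0: B2->F3 leap 6st
  R8 @ bar5.0: penult P8 not 3rd/6th
  R8 @ bar5.0: penult P8 not 3rd/6th
  R1 @ bar6.0: F4/F4 P1 -> G4/G4 P1 similar
  R6 @ bar6.3: closes on m3
  R6 @ bar6.3: closes on m3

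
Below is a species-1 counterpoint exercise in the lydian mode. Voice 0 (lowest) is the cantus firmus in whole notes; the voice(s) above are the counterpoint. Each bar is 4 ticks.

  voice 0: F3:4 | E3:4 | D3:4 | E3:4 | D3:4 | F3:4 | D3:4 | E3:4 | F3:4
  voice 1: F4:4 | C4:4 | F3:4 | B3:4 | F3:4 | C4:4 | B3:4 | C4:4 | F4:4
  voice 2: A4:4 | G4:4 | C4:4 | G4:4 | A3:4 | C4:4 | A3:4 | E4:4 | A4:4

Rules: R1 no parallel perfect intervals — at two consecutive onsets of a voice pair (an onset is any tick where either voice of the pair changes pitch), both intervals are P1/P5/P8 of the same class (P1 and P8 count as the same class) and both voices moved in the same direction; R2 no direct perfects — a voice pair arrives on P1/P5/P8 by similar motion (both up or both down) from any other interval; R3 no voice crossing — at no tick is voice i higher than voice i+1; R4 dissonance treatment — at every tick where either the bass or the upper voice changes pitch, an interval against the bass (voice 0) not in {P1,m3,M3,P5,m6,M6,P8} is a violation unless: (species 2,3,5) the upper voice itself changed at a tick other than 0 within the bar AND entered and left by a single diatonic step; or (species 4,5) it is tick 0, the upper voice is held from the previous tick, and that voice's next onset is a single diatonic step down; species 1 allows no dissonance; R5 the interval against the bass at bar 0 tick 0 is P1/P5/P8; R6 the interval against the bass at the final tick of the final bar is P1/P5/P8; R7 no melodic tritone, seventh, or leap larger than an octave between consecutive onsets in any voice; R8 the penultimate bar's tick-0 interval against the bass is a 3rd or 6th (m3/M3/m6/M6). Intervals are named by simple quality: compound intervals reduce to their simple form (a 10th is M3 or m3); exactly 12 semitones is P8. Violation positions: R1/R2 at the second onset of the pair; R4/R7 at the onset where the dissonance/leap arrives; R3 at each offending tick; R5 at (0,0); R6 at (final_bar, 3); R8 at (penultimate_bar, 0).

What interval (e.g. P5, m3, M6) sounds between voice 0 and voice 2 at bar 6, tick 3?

voice 0=D3 voice 2=A3 -> P5

P5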